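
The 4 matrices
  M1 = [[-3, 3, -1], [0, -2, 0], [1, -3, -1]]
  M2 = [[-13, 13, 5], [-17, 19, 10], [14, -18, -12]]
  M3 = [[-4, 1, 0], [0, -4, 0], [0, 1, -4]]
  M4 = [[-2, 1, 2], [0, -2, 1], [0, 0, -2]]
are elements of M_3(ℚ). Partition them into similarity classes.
Characteristic polynomials: χ_{M1} = (x + 2)^3, χ_{M2} = (x + 2)^3, χ_{M3} = (x + 4)^3, χ_{M4} = (x + 2)^3.

{M1}: invariant factors x + 2, (x + 2)^2.

{M2, M4}: invariant factors (x + 2)^3.

{M3}: invariant factors x + 4, (x + 4)^2.

Matrices are similar if and only if their invariant-factor lists agree; the partition into similarity classes is {M1}, {M2, M4}, {M3}.

3 classes: {M1}, {M2, M4}, {M3}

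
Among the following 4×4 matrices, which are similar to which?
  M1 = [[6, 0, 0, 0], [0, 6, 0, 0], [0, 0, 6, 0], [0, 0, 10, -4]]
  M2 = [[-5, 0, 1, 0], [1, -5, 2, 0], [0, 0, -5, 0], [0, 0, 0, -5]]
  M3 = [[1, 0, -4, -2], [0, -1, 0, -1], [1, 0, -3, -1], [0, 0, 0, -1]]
3 classes: {M1}, {M2}, {M3}

Characteristic polynomials: χ_{M1} = (x - 6)^3(x + 4), χ_{M2} = (x + 5)^4, χ_{M3} = (x + 1)^4.

{M1}: invariant factors x - 6, x - 6, (x - 6)(x + 4).

{M2}: invariant factors x + 5, (x + 5)^3.

{M3}: invariant factors (x + 1)^2, (x + 1)^2.

Matrices are similar if and only if their invariant-factor lists agree; the partition into similarity classes is {M1}, {M2}, {M3}.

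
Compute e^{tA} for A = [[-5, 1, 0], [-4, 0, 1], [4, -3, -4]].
e^{tA} = [[(1 - 2*t)*e^{-3*t}, t*(t + 2)*e^{-3*t}/2, t^2*e^{-3*t}/2], [-4*t*e^{-3*t}, (t^2 + 3*t + 1)*e^{-3*t}, t*(t + 1)*e^{-3*t}], [4*t*e^{-3*t}, t*(-t - 3)*e^{-3*t}, (-t^2 - t + 1)*e^{-3*t}]]

A has Jordan form J = [[-3, 1, 0], [0, -3, 1], [0, 0, -3]] with A = PJP^{-1}, so e^{tA} = P e^{tJ} P^{-1}.

For a Jordan block J_k(λ), e^{tJ_k(λ)} = e^{λt} · (I + tN + t^2 N^2/2! + ... + t^{k-1} N^{k-1}/(k-1)!) where N is the nilpotent superdiagonal part.

Assembling the blocks and conjugating back gives the entries of e^{tA} as shown above.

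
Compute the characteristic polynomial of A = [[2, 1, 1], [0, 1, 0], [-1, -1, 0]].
χ_A(x) = (x - 1)^3

xI - A = [[x - 2, -1, -1], [0, x - 1, 0], [1, 1, x]].

Expanding det(xI - A) along the first row:
det(xI - A) = + (x - 2)·det([[x - 1, 0], [1, x]]) - (-1)·det([[0, 0], [1, x]]) + (-1)·det([[0, x - 1], [1, 1]]).

Evaluating gives χ_A(x) = x^3 - 3x^2 + 3x - 1 = (x - 1)^3.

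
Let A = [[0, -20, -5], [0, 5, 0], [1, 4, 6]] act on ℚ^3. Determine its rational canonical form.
The invariant factors of A (the non-unit diagonal entries of the Smith normal form of xI - A over ℚ[x]) are x - 5, (x - 5)(x - 1), each dividing the next. The characteristic polynomial is their product, (x - 5)^2(x - 1).

The rational canonical form is the block-diagonal matrix of companion matrices C(f_i):
R = [[5, 0, 0], [0, 0, -5], [0, 1, 6]].

R = [[5, 0, 0], [0, 0, -5], [0, 1, 6]]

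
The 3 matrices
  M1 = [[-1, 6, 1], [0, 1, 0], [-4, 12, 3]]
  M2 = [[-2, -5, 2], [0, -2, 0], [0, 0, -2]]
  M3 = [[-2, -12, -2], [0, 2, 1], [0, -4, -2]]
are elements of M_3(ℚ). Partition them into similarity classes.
Characteristic polynomials: χ_{M1} = (x - 1)^3, χ_{M2} = (x + 2)^3, χ_{M3} = x^2(x + 2).

{M1}: invariant factors x - 1, (x - 1)^2.

{M2}: invariant factors x + 2, (x + 2)^2.

{M3}: invariant factors x^2(x + 2).

Matrices are similar if and only if their invariant-factor lists agree; the partition into similarity classes is {M1}, {M2}, {M3}.

3 classes: {M1}, {M2}, {M3}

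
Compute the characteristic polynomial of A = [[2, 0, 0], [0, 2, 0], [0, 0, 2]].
xI - A = [[x - 2, 0, 0], [0, x - 2, 0], [0, 0, x - 2]].

Expanding det(xI - A) along the first row:
det(xI - A) = + (x - 2)·det([[x - 2, 0], [0, x - 2]]) - (0)·det([[0, 0], [0, x - 2]]) + (0)·det([[0, x - 2], [0, 0]]).

Evaluating gives χ_A(x) = x^3 - 6x^2 + 12x - 8 = (x - 2)^3.

χ_A(x) = (x - 2)^3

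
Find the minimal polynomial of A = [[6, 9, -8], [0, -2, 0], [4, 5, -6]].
The characteristic polynomial factors as (x - 2)(x + 2)^2. The minimal polynomial is ∏(x - λ)^{k_λ} where k_λ is the size of the largest Jordan block at λ.

For λ = -2: rank(A + 2I) = 2, and the largest Jordan block has size 2 (the smallest k with rank((A + 2I)^k) = rank((A + 2I)^(k+1))).
For λ = 2: rank(A - 2I) = 2, and the largest Jordan block has size 1 (the smallest k with rank((A - 2I)^k) = rank((A - 2I)^(k+1))).

So m_A(x) = (x - 2)(x + 2)^2.

m_A(x) = (x - 2)(x + 2)^2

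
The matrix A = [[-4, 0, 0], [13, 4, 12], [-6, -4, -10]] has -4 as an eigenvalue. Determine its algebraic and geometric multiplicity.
The characteristic polynomial is (x + 2)(x + 4)^2, so the factor x + 4 appears with exponent 2: the algebraic multiplicity is 2.

rank(A + 4I) = 2, so the eigenspace has dimension 3 - 2 = 1: the geometric multiplicity is 1.

Since 1 < 2, A is not diagonalizable.

algebraic multiplicity 2, geometric multiplicity 1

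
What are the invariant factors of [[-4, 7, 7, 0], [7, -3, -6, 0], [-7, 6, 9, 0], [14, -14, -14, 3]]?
x - 3, (x - 3)^2(x + 4)

The Jordan structure of A has elementary divisors (x + 4), (x - 3)^2, (x - 3). Arranging the block sizes at each eigenvalue in decreasing order and taking row products gives the invariant factors.

Invariant factors (smallest first, each dividing the next): x - 3, (x - 3)^2(x + 4).

Check: the last factor (x - 3)^2(x + 4) is the minimal polynomial, and the product (x - 3)^3(x + 4) is the characteristic polynomial.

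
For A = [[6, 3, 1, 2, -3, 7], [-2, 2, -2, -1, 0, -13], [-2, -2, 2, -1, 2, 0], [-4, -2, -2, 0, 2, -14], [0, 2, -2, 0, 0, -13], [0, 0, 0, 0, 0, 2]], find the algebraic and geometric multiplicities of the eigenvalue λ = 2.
The characteristic polynomial is (x - 2)^6, so the factor x - 2 appears with exponent 6: the algebraic multiplicity is 6.

rank(A - 2I) = 3, so the eigenspace has dimension 6 - 3 = 3: the geometric multiplicity is 3.

Since 3 < 6, A is not diagonalizable.

algebraic multiplicity 6, geometric multiplicity 3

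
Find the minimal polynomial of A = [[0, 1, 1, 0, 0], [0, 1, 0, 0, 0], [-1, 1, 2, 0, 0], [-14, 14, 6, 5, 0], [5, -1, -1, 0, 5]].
The characteristic polynomial factors as (x - 5)^2(x - 1)^3. The minimal polynomial is ∏(x - λ)^{k_λ} where k_λ is the size of the largest Jordan block at λ.

For λ = 1: rank(A - I) = 3, and the largest Jordan block has size 2 (the smallest k with rank((A - I)^k) = rank((A - I)^(k+1))).
For λ = 5: rank(A - 5I) = 3, and the largest Jordan block has size 1 (the smallest k with rank((A - 5I)^k) = rank((A - 5I)^(k+1))).

So m_A(x) = (x - 5)(x - 1)^2.

m_A(x) = (x - 5)(x - 1)^2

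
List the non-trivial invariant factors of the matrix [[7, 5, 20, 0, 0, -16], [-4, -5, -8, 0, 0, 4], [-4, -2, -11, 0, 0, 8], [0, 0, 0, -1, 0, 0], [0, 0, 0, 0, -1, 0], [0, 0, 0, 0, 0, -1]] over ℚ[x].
x + 1, (x + 1)(x + 3), (x + 1)(x + 3)^2

The Jordan structure of A has elementary divisors (x + 3)^2, (x + 3), (x + 1), (x + 1), (x + 1). Arranging the block sizes at each eigenvalue in decreasing order and taking row products gives the invariant factors.

Invariant factors (smallest first, each dividing the next): x + 1, (x + 1)(x + 3), (x + 1)(x + 3)^2.

Check: the last factor (x + 1)(x + 3)^2 is the minimal polynomial, and the product (x + 1)^3(x + 3)^3 is the characteristic polynomial.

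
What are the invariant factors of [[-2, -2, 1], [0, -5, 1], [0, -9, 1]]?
The Jordan structure of A has elementary divisors (x + 2)^3. Arranging the block sizes at each eigenvalue in decreasing order and taking row products gives the invariant factors.

Invariant factors (smallest first, each dividing the next): (x + 2)^3.

Check: the last factor (x + 2)^3 is the minimal polynomial, and the product (x + 2)^3 is the characteristic polynomial.

(x + 2)^3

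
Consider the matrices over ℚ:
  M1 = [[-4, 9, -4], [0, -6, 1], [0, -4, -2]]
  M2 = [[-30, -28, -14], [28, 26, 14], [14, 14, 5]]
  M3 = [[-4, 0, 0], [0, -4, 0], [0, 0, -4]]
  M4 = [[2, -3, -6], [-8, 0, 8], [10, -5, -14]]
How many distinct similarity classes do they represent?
Characteristic polynomials: χ_{M1} = (x + 4)^3, χ_{M2} = (x - 5)(x + 2)^2, χ_{M3} = (x + 4)^3, χ_{M4} = (x + 4)^3.

{M1}: invariant factors (x + 4)^3.

{M2}: invariant factors x + 2, (x - 5)(x + 2).

{M3}: invariant factors x + 4, x + 4, x + 4.

{M4}: invariant factors x + 4, (x + 4)^2.

Matrices are similar if and only if their invariant-factor lists agree; the partition into similarity classes is {M1}, {M2}, {M3}, {M4}.

4 classes: {M1}, {M2}, {M3}, {M4}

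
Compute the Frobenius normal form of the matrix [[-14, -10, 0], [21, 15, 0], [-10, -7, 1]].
R = [[0, 0, 0], [1, 0, -1], [0, 1, 2]]

The invariant factors of A (the non-unit diagonal entries of the Smith normal form of xI - A over ℚ[x]) are x(x - 1)^2, each dividing the next. The characteristic polynomial is their product, x(x - 1)^2.

The rational canonical form is the block-diagonal matrix of companion matrices C(f_i):
R = [[0, 0, 0], [1, 0, -1], [0, 1, 2]].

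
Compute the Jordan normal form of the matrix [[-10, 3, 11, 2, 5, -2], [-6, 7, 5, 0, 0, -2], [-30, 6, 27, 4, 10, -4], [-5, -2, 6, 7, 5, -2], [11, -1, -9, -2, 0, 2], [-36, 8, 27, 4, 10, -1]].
The characteristic polynomial is det(xI - A) = (x - 5)^6, so the eigenvalues are 5 (algebraic multiplicity 6).

For λ = 5: rank(A - 5I) = 3, rank((A - 5I)^2) = 1, rank((A - 5I)^3) = 0. The eigenspace has dimension 6 - 3 = 3, so there are 3 Jordan blocks; the rank sequence gives block sizes [3, 2, 1].

Assembling the blocks gives the Jordan form J above.

J = [[5, 1, 0, 0, 0, 0], [0, 5, 1, 0, 0, 0], [0, 0, 5, 0, 0, 0], [0, 0, 0, 5, 1, 0], [0, 0, 0, 0, 5, 0], [0, 0, 0, 0, 0, 5]]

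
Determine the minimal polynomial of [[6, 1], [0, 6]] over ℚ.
The characteristic polynomial factors as (x - 6)^2. The minimal polynomial is ∏(x - λ)^{k_λ} where k_λ is the size of the largest Jordan block at λ.

For λ = 6: rank(A - 6I) = 1, and the largest Jordan block has size 2 (the smallest k with rank((A - 6I)^k) = rank((A - 6I)^(k+1))).

So m_A(x) = (x - 6)^2.

m_A(x) = (x - 6)^2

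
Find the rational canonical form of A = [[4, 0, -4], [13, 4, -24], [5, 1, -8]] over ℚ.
The invariant factors of A (the non-unit diagonal entries of the Smith normal form of xI - A over ℚ[x]) are x^3 - 4x + 4, each dividing the next. The characteristic polynomial is their product, x^3 - 4x + 4.

The rational canonical form is the block-diagonal matrix of companion matrices C(f_i):
R = [[0, 0, -4], [1, 0, 4], [0, 1, 0]].

Note the characteristic polynomial does not split into linear factors over ℚ, so A has no Jordan form over ℚ; the rational canonical form exists over any field.

R = [[0, 0, -4], [1, 0, 4], [0, 1, 0]]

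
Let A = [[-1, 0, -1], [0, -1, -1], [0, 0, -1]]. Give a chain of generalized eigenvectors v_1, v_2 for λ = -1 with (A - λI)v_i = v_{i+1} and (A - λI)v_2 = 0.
v_1 = [[-3, -2, -1]]^T, v_2 = [[1, 1, 0]]^T

We seek v_1 ∈ ker((A + I)^2) \ ker(A + I), then set v_{i+1} = (A + I) v_i.

One such chain is v_1 = [[-3, -2, -1]]^T, v_2 = [[1, 1, 0]]^T. Check: (A + I) v_2 = [[0, 0, 0]]^T = 0.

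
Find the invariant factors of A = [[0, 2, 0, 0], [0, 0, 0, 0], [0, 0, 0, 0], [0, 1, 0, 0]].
The Jordan structure of A has elementary divisors x^2, x, x. Arranging the block sizes at each eigenvalue in decreasing order and taking row products gives the invariant factors.

Invariant factors (smallest first, each dividing the next): x, x, x^2.

Check: the last factor x^2 is the minimal polynomial, and the product x^4 is the characteristic polynomial.

x, x, x^2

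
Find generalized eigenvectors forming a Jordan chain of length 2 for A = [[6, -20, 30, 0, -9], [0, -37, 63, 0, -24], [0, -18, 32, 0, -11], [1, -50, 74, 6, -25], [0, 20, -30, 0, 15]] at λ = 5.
v_1 = [[1, -1, -1, 0, -1]]^T, v_2 = [[0, 3, 2, 2, 0]]^T

We seek v_1 ∈ ker((A - 5I)^2) \ ker(A - 5I), then set v_{i+1} = (A - 5I) v_i.

One such chain is v_1 = [[1, -1, -1, 0, -1]]^T, v_2 = [[0, 3, 2, 2, 0]]^T. Check: (A - 5I) v_2 = [[0, 0, 0, 0, 0]]^T = 0.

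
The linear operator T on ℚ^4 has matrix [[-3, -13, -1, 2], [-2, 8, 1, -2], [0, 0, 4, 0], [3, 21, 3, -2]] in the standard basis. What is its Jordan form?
The characteristic polynomial is det(xI - A) = (x - 4)^3(x + 5), so the eigenvalues are -5 (algebraic multiplicity 1), 4 (algebraic multiplicity 3).

For λ = -5: algebraic multiplicity 1 gives one 1×1 block.

For λ = 4: rank(A - 4I) = 2, rank((A - 4I)^2) = 1. The eigenspace has dimension 4 - 2 = 2, so there are 2 Jordan blocks; the rank sequence gives block sizes [2, 1].

Assembling the blocks gives the Jordan form J above.

J = [[-5, 0, 0, 0], [0, 4, 1, 0], [0, 0, 4, 0], [0, 0, 0, 4]]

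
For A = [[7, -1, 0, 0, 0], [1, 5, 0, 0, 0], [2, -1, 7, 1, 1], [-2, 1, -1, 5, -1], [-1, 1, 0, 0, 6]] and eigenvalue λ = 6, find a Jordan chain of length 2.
v_1 = [[-1, 0, 1, 1, -1]]^T, v_2 = [[-1, -1, -1, 1, 1]]^T

We seek v_1 ∈ ker((A - 6I)^2) \ ker(A - 6I), then set v_{i+1} = (A - 6I) v_i.

One such chain is v_1 = [[-1, 0, 1, 1, -1]]^T, v_2 = [[-1, -1, -1, 1, 1]]^T. Check: (A - 6I) v_2 = [[0, 0, 0, 0, 0]]^T = 0.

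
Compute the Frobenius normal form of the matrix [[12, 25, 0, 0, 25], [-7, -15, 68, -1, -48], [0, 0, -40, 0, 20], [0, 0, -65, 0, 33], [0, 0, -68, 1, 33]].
The invariant factors of A (the non-unit diagonal entries of the Smith normal form of xI - A over ℚ[x]) are x^2 + 3x - 5, (x + 4)(x^2 + 3x - 5), each dividing the next. The characteristic polynomial is their product, (x + 4)(x^2 + 3x - 5)^2.

The rational canonical form is the block-diagonal matrix of companion matrices C(f_i):
R = [[0, 5, 0, 0, 0], [1, -3, 0, 0, 0], [0, 0, 0, 0, 20], [0, 0, 1, 0, -7], [0, 0, 0, 1, -7]].

Note the characteristic polynomial does not split into linear factors over ℚ, so A has no Jordan form over ℚ; the rational canonical form exists over any field.

R = [[0, 5, 0, 0, 0], [1, -3, 0, 0, 0], [0, 0, 0, 0, 20], [0, 0, 1, 0, -7], [0, 0, 0, 1, -7]]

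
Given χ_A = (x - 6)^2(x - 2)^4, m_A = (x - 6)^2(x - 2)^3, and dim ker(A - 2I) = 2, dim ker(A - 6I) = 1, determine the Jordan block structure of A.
Jordan blocks: (2, 3), (2, 1), (6, 2)

λ = 2: algebraic multiplicity 4 (exponent in χ_A), largest block size 3 (exponent in m_A), 2 blocks (geometric multiplicity). These force block sizes [3, 1].
λ = 6: algebraic multiplicity 2 (exponent in χ_A), largest block size 2 (exponent in m_A), 1 block (geometric multiplicity). This forces block sizes [2].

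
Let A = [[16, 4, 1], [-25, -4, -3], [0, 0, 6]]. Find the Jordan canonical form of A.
The characteristic polynomial is det(xI - A) = (x - 6)^3, so the eigenvalues are 6 (algebraic multiplicity 3).

For λ = 6: rank(A - 6I) = 2, rank((A - 6I)^2) = 1, rank((A - 6I)^3) = 0. The eigenspace has dimension 3 - 2 = 1, so there is 1 Jordan block; the rank sequence gives block sizes [3].

Assembling the blocks gives the Jordan form J above.

J = [[6, 1, 0], [0, 6, 1], [0, 0, 6]]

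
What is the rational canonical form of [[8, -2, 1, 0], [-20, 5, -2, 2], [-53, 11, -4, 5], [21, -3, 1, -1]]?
The invariant factors of A (the non-unit diagonal entries of the Smith normal form of xI - A over ℚ[x]) are x(x - 6)(x^2 - 2x + 3), each dividing the next. The characteristic polynomial is their product, x(x - 6)(x^2 - 2x + 3).

The rational canonical form is the block-diagonal matrix of companion matrices C(f_i):
R = [[0, 0, 0, 0], [1, 0, 0, 18], [0, 1, 0, -15], [0, 0, 1, 8]].

Note the characteristic polynomial does not split into linear factors over ℚ, so A has no Jordan form over ℚ; the rational canonical form exists over any field.

R = [[0, 0, 0, 0], [1, 0, 0, 18], [0, 1, 0, -15], [0, 0, 1, 8]]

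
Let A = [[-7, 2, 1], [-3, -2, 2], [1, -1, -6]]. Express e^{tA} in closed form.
A has Jordan form J = [[-5, 1, 0], [0, -5, 1], [0, 0, -5]] with A = PJP^{-1}, so e^{tA} = P e^{tJ} P^{-1}.

For a Jordan block J_k(λ), e^{tJ_k(λ)} = e^{λt} · (I + tN + t^2 N^2/2! + ... + t^{k-1} N^{k-1}/(k-1)!) where N is the nilpotent superdiagonal part.

Assembling the blocks and conjugating back gives the entries of e^{tA} as shown above.

e^{tA} = [[(-t^2 - 4*t + 2)*e^{-5*t}/2, t*(t + 4)*e^{-5*t}/2, t*(t + 2)*e^{-5*t}/2], [t*(-t - 6)*e^{-5*t}/2, (t^2 + 6*t + 2)*e^{-5*t}/2, t*(t + 4)*e^{-5*t}/2], [t*e^{-5*t}, -t*e^{-5*t}, (1 - t)*e^{-5*t}]]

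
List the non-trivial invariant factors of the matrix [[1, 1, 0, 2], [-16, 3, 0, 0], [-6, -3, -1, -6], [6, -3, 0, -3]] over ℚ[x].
The Jordan structure of A has elementary divisors (x + 1)^2, (x + 1), (x - 3). Arranging the block sizes at each eigenvalue in decreasing order and taking row products gives the invariant factors.

Invariant factors (smallest first, each dividing the next): x + 1, (x - 3)(x + 1)^2.

Check: the last factor (x - 3)(x + 1)^2 is the minimal polynomial, and the product (x - 3)(x + 1)^3 is the characteristic polynomial.

x + 1, (x - 3)(x + 1)^2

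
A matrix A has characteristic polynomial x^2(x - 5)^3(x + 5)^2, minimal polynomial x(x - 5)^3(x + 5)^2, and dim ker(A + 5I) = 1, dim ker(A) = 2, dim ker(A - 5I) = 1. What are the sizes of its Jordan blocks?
Jordan blocks: (-5, 2), (0, 1), (0, 1), (5, 3)

λ = -5: algebraic multiplicity 2 (exponent in χ_A), largest block size 2 (exponent in m_A), 1 block (geometric multiplicity). This forces block sizes [2].
λ = 0: algebraic multiplicity 2 (exponent in χ_A), largest block size 1 (exponent in m_A), 2 blocks (geometric multiplicity). These force block sizes [1, 1].
λ = 5: algebraic multiplicity 3 (exponent in χ_A), largest block size 3 (exponent in m_A), 1 block (geometric multiplicity). This forces block sizes [3].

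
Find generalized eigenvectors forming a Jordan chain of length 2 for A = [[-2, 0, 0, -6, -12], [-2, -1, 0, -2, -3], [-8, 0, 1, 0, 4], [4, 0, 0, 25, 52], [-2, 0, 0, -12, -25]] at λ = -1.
We seek v_1 ∈ ker((A + I)^2) \ ker(A + I), then set v_{i+1} = (A + I) v_i.

One such chain is v_1 = [[0, 0, -2, -2, 1]]^T, v_2 = [[0, 1, 0, 0, 0]]^T. Check: (A + I) v_2 = [[0, 0, 0, 0, 0]]^T = 0.

v_1 = [[0, 0, -2, -2, 1]]^T, v_2 = [[0, 1, 0, 0, 0]]^T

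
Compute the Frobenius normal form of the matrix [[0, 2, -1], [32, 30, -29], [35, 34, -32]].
R = [[0, 0, -20], [1, 0, 3], [0, 1, -2]]

The invariant factors of A (the non-unit diagonal entries of the Smith normal form of xI - A over ℚ[x]) are (x + 4)(x^2 - 2x + 5), each dividing the next. The characteristic polynomial is their product, (x + 4)(x^2 - 2x + 5).

The rational canonical form is the block-diagonal matrix of companion matrices C(f_i):
R = [[0, 0, -20], [1, 0, 3], [0, 1, -2]].

Note the characteristic polynomial does not split into linear factors over ℚ, so A has no Jordan form over ℚ; the rational canonical form exists over any field.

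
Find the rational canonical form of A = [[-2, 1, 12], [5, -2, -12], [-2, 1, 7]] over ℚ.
The invariant factors of A (the non-unit diagonal entries of the Smith normal form of xI - A over ℚ[x]) are (x - 1)(x^2 - 2x + 5), each dividing the next. The characteristic polynomial is their product, (x - 1)(x^2 - 2x + 5).

The rational canonical form is the block-diagonal matrix of companion matrices C(f_i):
R = [[0, 0, 5], [1, 0, -7], [0, 1, 3]].

Note the characteristic polynomial does not split into linear factors over ℚ, so A has no Jordan form over ℚ; the rational canonical form exists over any field.

R = [[0, 0, 5], [1, 0, -7], [0, 1, 3]]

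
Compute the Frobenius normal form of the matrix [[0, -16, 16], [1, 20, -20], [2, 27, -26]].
R = [[0, 0, 16], [1, 0, -4], [0, 1, -6]]

The invariant factors of A (the non-unit diagonal entries of the Smith normal form of xI - A over ℚ[x]) are (x + 4)(x^2 + 2x - 4), each dividing the next. The characteristic polynomial is their product, (x + 4)(x^2 + 2x - 4).

The rational canonical form is the block-diagonal matrix of companion matrices C(f_i):
R = [[0, 0, 16], [1, 0, -4], [0, 1, -6]].

Note the characteristic polynomial does not split into linear factors over ℚ, so A has no Jordan form over ℚ; the rational canonical form exists over any field.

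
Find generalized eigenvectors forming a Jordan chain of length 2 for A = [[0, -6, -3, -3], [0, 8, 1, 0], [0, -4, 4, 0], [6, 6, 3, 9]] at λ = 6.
v_1 = [[0, 0, 1, -1]]^T, v_2 = [[0, 1, -2, 0]]^T

We seek v_1 ∈ ker((A - 6I)^2) \ ker(A - 6I), then set v_{i+1} = (A - 6I) v_i.

One such chain is v_1 = [[0, 0, 1, -1]]^T, v_2 = [[0, 1, -2, 0]]^T. Check: (A - 6I) v_2 = [[0, 0, 0, 0]]^T = 0.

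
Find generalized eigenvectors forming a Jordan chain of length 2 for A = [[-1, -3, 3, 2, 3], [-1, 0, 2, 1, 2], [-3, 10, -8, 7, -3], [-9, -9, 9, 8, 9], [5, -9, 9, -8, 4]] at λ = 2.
v_1 = [[1, 0, -1, 0, 2]]^T, v_2 = [[0, 1, 1, 0, 0]]^T

We seek v_1 ∈ ker((A - 2I)^2) \ ker(A - 2I), then set v_{i+1} = (A - 2I) v_i.

One such chain is v_1 = [[1, 0, -1, 0, 2]]^T, v_2 = [[0, 1, 1, 0, 0]]^T. Check: (A - 2I) v_2 = [[0, 0, 0, 0, 0]]^T = 0.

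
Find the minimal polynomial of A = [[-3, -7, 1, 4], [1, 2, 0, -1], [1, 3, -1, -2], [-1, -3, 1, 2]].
m_A(x) = x^3

The characteristic polynomial factors as x^4. The minimal polynomial is ∏(x - λ)^{k_λ} where k_λ is the size of the largest Jordan block at λ.

For λ = 0: rank(A) = 2, and the largest Jordan block has size 3 (the smallest k with rank(A^k) = rank(A^(k+1))).

So m_A(x) = x^3.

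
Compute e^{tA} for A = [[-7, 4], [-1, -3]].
e^{tA} = [[(1 - 2*t)*e^{-5*t}, 4*t*e^{-5*t}], [-t*e^{-5*t}, (2*t + 1)*e^{-5*t}]]

A has Jordan form J = [[-5, 1], [0, -5]] with A = PJP^{-1}, so e^{tA} = P e^{tJ} P^{-1}.

For a Jordan block J_k(λ), e^{tJ_k(λ)} = e^{λt} · (I + tN + t^2 N^2/2! + ... + t^{k-1} N^{k-1}/(k-1)!) where N is the nilpotent superdiagonal part.

Assembling the blocks and conjugating back gives the entries of e^{tA} as shown above.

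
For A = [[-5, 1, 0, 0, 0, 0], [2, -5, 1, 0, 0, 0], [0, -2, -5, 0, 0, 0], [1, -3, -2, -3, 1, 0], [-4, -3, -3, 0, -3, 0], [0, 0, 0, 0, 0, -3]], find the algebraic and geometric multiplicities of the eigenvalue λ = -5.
The characteristic polynomial is (x + 3)^3(x + 5)^3, so the factor x + 5 appears with exponent 3: the algebraic multiplicity is 3.

rank(A + 5I) = 5, so the eigenspace has dimension 6 - 5 = 1: the geometric multiplicity is 1.

Since 1 < 3, A is not diagonalizable.

algebraic multiplicity 3, geometric multiplicity 1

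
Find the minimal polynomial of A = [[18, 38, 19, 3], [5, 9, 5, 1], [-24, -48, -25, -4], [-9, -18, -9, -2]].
m_A(x) = (x - 1)^2(x + 1)

The characteristic polynomial factors as (x - 1)^2(x + 1)^2. The minimal polynomial is ∏(x - λ)^{k_λ} where k_λ is the size of the largest Jordan block at λ.

For λ = -1: rank(A + I) = 2, and the largest Jordan block has size 1 (the smallest k with rank((A + I)^k) = rank((A + I)^(k+1))).
For λ = 1: rank(A - I) = 3, and the largest Jordan block has size 2 (the smallest k with rank((A - I)^k) = rank((A - I)^(k+1))).

So m_A(x) = (x - 1)^2(x + 1).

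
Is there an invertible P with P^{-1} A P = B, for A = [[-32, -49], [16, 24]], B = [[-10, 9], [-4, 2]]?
Yes.

Two matrices over a field are similar if and only if they have the same invariant factors.

Both A and B have characteristic polynomial (x + 4)^2 and minimal polynomial (x + 4)^2. Computing further, both have invariant factors (x + 4)^2. Hence A and B are similar.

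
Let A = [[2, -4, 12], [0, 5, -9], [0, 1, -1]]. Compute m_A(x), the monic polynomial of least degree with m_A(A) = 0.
The characteristic polynomial factors as (x - 2)^3. The minimal polynomial is ∏(x - λ)^{k_λ} where k_λ is the size of the largest Jordan block at λ.

For λ = 2: rank(A - 2I) = 1, and the largest Jordan block has size 2 (the smallest k with rank((A - 2I)^k) = rank((A - 2I)^(k+1))).

So m_A(x) = (x - 2)^2.

m_A(x) = (x - 2)^2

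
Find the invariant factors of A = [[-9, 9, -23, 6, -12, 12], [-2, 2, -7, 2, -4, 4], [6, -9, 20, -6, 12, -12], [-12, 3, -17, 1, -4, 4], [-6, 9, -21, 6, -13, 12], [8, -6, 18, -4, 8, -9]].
The Jordan structure of A has elementary divisors (x + 3), (x + 1)^2, (x + 1), (x + 1), (x + 1). Arranging the block sizes at each eigenvalue in decreasing order and taking row products gives the invariant factors.

Invariant factors (smallest first, each dividing the next): x + 1, x + 1, x + 1, (x + 1)^2(x + 3).

Check: the last factor (x + 1)^2(x + 3) is the minimal polynomial, and the product (x + 1)^5(x + 3) is the characteristic polynomial.

x + 1, x + 1, x + 1, (x + 1)^2(x + 3)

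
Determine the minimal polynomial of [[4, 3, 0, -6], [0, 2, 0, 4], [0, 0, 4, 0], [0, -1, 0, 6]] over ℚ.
The characteristic polynomial factors as (x - 4)^4. The minimal polynomial is ∏(x - λ)^{k_λ} where k_λ is the size of the largest Jordan block at λ.

For λ = 4: rank(A - 4I) = 1, and the largest Jordan block has size 2 (the smallest k with rank((A - 4I)^k) = rank((A - 4I)^(k+1))).

So m_A(x) = (x - 4)^2.

m_A(x) = (x - 4)^2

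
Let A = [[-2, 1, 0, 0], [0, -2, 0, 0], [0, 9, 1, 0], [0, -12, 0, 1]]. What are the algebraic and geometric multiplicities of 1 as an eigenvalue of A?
The characteristic polynomial is (x - 1)^2(x + 2)^2, so the factor x - 1 appears with exponent 2: the algebraic multiplicity is 2.

rank(A - I) = 2, so the eigenspace has dimension 4 - 2 = 2: the geometric multiplicity is 2.

algebraic multiplicity 2, geometric multiplicity 2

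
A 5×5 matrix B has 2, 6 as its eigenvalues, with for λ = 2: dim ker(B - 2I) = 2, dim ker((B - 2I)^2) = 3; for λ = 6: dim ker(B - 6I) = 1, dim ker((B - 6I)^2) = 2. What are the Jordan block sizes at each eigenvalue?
Jordan blocks: (2, 2), (2, 1), (6, 2)

λ = 2: successive nullity increments [2, 1] count blocks of size ≥ k; block sizes are [2, 1].
λ = 6: successive nullity increments [1, 1] count blocks of size ≥ k; block sizes are [2].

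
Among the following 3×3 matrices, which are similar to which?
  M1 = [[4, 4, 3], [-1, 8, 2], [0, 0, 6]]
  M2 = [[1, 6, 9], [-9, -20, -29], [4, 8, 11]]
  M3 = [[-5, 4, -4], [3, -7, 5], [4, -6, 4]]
Characteristic polynomials: χ_{M1} = (x - 6)^3, χ_{M2} = (x + 2)(x + 3)^2, χ_{M3} = (x + 2)(x + 3)^2.

{M1}: invariant factors (x - 6)^3.

{M2, M3}: invariant factors (x + 2)(x + 3)^2.

Matrices are similar if and only if their invariant-factor lists agree; the partition into similarity classes is {M1}, {M2, M3}.

2 classes: {M1}, {M2, M3}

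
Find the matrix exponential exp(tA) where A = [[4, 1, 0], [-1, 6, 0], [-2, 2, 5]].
A has Jordan form J = [[5, 1, 0], [0, 5, 0], [0, 0, 5]] with A = PJP^{-1}, so e^{tA} = P e^{tJ} P^{-1}.

For a Jordan block J_k(λ), e^{tJ_k(λ)} = e^{λt} · (I + tN + t^2 N^2/2! + ... + t^{k-1} N^{k-1}/(k-1)!) where N is the nilpotent superdiagonal part.

Assembling the blocks and conjugating back gives the entries of e^{tA} as shown above.

e^{tA} = [[(1 - t)*e^{5*t}, t*e^{5*t}, 0], [-t*e^{5*t}, (t + 1)*e^{5*t}, 0], [-2*t*e^{5*t}, 2*t*e^{5*t}, e^{5*t}]]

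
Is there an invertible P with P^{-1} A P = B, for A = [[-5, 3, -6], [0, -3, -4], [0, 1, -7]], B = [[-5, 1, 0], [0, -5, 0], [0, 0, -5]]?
Yes.

Two matrices over a field are similar if and only if they have the same invariant factors.

Both A and B have characteristic polynomial (x + 5)^3 and minimal polynomial (x + 5)^2. Computing further, both have invariant factors x + 5, (x + 5)^2. Hence A and B are similar.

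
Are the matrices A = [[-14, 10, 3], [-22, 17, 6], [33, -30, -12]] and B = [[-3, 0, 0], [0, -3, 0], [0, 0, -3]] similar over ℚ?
No.

Both have characteristic polynomial (x + 3)^3, but the minimal polynomial of A is (x + 3)^2 while the minimal polynomial of B is x + 3. The minimal polynomial is a similarity invariant, so A and B are not similar.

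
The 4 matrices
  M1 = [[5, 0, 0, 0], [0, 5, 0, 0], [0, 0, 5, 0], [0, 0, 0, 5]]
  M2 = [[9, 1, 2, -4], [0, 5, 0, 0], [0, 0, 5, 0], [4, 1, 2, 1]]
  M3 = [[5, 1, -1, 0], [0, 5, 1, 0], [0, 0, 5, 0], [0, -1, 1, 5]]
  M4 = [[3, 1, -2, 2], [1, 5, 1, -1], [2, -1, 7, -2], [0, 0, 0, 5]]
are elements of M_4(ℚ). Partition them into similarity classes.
Characteristic polynomials: χ_{M1} = (x - 5)^4, χ_{M2} = (x - 5)^4, χ_{M3} = (x - 5)^4, χ_{M4} = (x - 5)^4.

{M1}: invariant factors x - 5, x - 5, x - 5, x - 5.

{M2}: invariant factors x - 5, x - 5, (x - 5)^2.

{M3, M4}: invariant factors x - 5, (x - 5)^3.

Matrices are similar if and only if their invariant-factor lists agree; the partition into similarity classes is {M1}, {M2}, {M3, M4}.

3 classes: {M1}, {M2}, {M3, M4}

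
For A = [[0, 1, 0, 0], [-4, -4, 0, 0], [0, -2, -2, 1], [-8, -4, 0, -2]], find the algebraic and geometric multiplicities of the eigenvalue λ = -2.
algebraic multiplicity 4, geometric multiplicity 2

The characteristic polynomial is (x + 2)^4, so the factor x + 2 appears with exponent 4: the algebraic multiplicity is 4.

rank(A + 2I) = 2, so the eigenspace has dimension 4 - 2 = 2: the geometric multiplicity is 2.

Since 2 < 4, A is not diagonalizable.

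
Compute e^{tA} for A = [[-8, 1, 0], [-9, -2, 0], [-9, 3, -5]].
A has Jordan form J = [[-5, 1, 0], [0, -5, 0], [0, 0, -5]] with A = PJP^{-1}, so e^{tA} = P e^{tJ} P^{-1}.

For a Jordan block J_k(λ), e^{tJ_k(λ)} = e^{λt} · (I + tN + t^2 N^2/2! + ... + t^{k-1} N^{k-1}/(k-1)!) where N is the nilpotent superdiagonal part.

Assembling the blocks and conjugating back gives the entries of e^{tA} as shown above.

e^{tA} = [[(1 - 3*t)*e^{-5*t}, t*e^{-5*t}, 0], [-9*t*e^{-5*t}, (3*t + 1)*e^{-5*t}, 0], [-9*t*e^{-5*t}, 3*t*e^{-5*t}, e^{-5*t}]]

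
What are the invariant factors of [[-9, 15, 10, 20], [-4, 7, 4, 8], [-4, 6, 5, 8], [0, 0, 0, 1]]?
The Jordan structure of A has elementary divisors (x - 1)^2, (x - 1), (x - 1). Arranging the block sizes at each eigenvalue in decreasing order and taking row products gives the invariant factors.

Invariant factors (smallest first, each dividing the next): x - 1, x - 1, (x - 1)^2.

Check: the last factor (x - 1)^2 is the minimal polynomial, and the product (x - 1)^4 is the characteristic polynomial.

x - 1, x - 1, (x - 1)^2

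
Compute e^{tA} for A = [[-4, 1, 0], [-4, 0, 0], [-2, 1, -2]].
A has Jordan form J = [[-2, 1, 0], [0, -2, 0], [0, 0, -2]] with A = PJP^{-1}, so e^{tA} = P e^{tJ} P^{-1}.

For a Jordan block J_k(λ), e^{tJ_k(λ)} = e^{λt} · (I + tN + t^2 N^2/2! + ... + t^{k-1} N^{k-1}/(k-1)!) where N is the nilpotent superdiagonal part.

Assembling the blocks and conjugating back gives the entries of e^{tA} as shown above.

e^{tA} = [[(1 - 2*t)*e^{-2*t}, t*e^{-2*t}, 0], [-4*t*e^{-2*t}, (2*t + 1)*e^{-2*t}, 0], [-2*t*e^{-2*t}, t*e^{-2*t}, e^{-2*t}]]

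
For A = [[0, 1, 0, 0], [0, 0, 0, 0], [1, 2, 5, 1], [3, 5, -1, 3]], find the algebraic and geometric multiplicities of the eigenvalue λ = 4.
algebraic multiplicity 2, geometric multiplicity 1

The characteristic polynomial is x^2(x - 4)^2, so the factor x - 4 appears with exponent 2: the algebraic multiplicity is 2.

rank(A - 4I) = 3, so the eigenspace has dimension 4 - 3 = 1: the geometric multiplicity is 1.

Since 1 < 2, A is not diagonalizable.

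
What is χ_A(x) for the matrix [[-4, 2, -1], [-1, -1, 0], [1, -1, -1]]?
xI - A = [[x + 4, -2, 1], [1, x + 1, 0], [-1, 1, x + 1]].

Expanding det(xI - A) along the first row:
det(xI - A) = + (x + 4)·det([[x + 1, 0], [1, x + 1]]) - (-2)·det([[1, 0], [-1, x + 1]]) + (1)·det([[1, x + 1], [-1, 1]]).

Evaluating gives χ_A(x) = x^3 + 6x^2 + 12x + 8 = (x + 2)^3.

χ_A(x) = (x + 2)^3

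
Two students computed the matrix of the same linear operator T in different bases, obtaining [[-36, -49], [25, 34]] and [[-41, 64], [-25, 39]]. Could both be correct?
Two matrices over a field are similar if and only if they have the same invariant factors.

Both A and B have characteristic polynomial (x + 1)^2 and minimal polynomial (x + 1)^2. Computing further, both have invariant factors (x + 1)^2. Hence A and B are similar.

Yes.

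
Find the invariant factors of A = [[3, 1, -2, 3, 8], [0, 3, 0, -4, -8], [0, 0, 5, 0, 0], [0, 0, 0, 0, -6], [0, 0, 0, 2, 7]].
The Jordan structure of A has elementary divisors (x - 3)^2, (x - 3), (x - 4), (x - 5). Arranging the block sizes at each eigenvalue in decreasing order and taking row products gives the invariant factors.

Invariant factors (smallest first, each dividing the next): x - 3, (x - 5)(x - 4)(x - 3)^2.

Check: the last factor (x - 5)(x - 4)(x - 3)^2 is the minimal polynomial, and the product (x - 5)(x - 4)(x - 3)^3 is the characteristic polynomial.

x - 3, (x - 5)(x - 4)(x - 3)^2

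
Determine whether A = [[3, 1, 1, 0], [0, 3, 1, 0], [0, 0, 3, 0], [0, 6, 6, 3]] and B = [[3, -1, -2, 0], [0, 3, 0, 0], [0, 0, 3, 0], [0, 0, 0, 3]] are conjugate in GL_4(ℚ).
Both have characteristic polynomial (x - 3)^4, but the minimal polynomial of A is (x - 3)^3 while the minimal polynomial of B is (x - 3)^2. The minimal polynomial is a similarity invariant, so A and B are not similar.

No.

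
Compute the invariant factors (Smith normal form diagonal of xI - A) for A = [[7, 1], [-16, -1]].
The Jordan structure of A has elementary divisors (x - 3)^2. Arranging the block sizes at each eigenvalue in decreasing order and taking row products gives the invariant factors.

Invariant factors (smallest first, each dividing the next): (x - 3)^2.

Check: the last factor (x - 3)^2 is the minimal polynomial, and the product (x - 3)^2 is the characteristic polynomial.

(x - 3)^2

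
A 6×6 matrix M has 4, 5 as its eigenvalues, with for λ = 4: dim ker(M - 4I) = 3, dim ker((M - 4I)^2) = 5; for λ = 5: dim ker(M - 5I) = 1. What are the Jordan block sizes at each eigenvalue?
Jordan blocks: (4, 2), (4, 2), (4, 1), (5, 1)

λ = 4: successive nullity increments [3, 2] count blocks of size ≥ k; block sizes are [2, 2, 1].
λ = 5: successive nullity increments [1] count blocks of size ≥ k; block sizes are [1].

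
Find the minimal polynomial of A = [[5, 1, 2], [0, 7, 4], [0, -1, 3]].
The characteristic polynomial factors as (x - 5)^3. The minimal polynomial is ∏(x - λ)^{k_λ} where k_λ is the size of the largest Jordan block at λ.

For λ = 5: rank(A - 5I) = 1, and the largest Jordan block has size 2 (the smallest k with rank((A - 5I)^k) = rank((A - 5I)^(k+1))).

So m_A(x) = (x - 5)^2.

m_A(x) = (x - 5)^2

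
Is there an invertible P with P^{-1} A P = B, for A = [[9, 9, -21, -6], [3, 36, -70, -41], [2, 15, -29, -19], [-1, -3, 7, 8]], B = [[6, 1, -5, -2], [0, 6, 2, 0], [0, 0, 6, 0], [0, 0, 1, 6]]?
Yes.

Two matrices over a field are similar if and only if they have the same invariant factors.

Both A and B have characteristic polynomial (x - 6)^4 and minimal polynomial (x - 6)^2. Computing further, both have invariant factors (x - 6)^2, (x - 6)^2. Hence A and B are similar.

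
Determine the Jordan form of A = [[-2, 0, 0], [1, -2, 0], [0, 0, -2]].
J = [[-2, 1, 0], [0, -2, 0], [0, 0, -2]]

The characteristic polynomial is det(xI - A) = (x + 2)^3, so the eigenvalues are -2 (algebraic multiplicity 3).

For λ = -2: rank(A + 2I) = 1, rank((A + 2I)^2) = 0. The eigenspace has dimension 3 - 1 = 2, so there are 2 Jordan blocks; the rank sequence gives block sizes [2, 1].

Assembling the blocks gives the Jordan form J above.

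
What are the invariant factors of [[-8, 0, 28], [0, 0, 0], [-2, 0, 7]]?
x, x(x + 1)

The Jordan structure of A has elementary divisors (x + 1), x, x. Arranging the block sizes at each eigenvalue in decreasing order and taking row products gives the invariant factors.

Invariant factors (smallest first, each dividing the next): x, x(x + 1).

Check: the last factor x(x + 1) is the minimal polynomial, and the product x^2(x + 1) is the characteristic polynomial.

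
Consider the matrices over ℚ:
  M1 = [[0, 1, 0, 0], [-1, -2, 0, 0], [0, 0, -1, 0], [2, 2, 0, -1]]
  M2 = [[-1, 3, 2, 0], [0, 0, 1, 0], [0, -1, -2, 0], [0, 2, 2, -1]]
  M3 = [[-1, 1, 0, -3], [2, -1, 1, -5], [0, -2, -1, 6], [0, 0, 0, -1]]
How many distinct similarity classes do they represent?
2 classes: {M1}, {M2, M3}

Characteristic polynomials: χ_{M1} = (x + 1)^4, χ_{M2} = (x + 1)^4, χ_{M3} = (x + 1)^4.

{M1}: invariant factors x + 1, x + 1, (x + 1)^2.

{M2, M3}: invariant factors x + 1, (x + 1)^3.

Matrices are similar if and only if their invariant-factor lists agree; the partition into similarity classes is {M1}, {M2, M3}.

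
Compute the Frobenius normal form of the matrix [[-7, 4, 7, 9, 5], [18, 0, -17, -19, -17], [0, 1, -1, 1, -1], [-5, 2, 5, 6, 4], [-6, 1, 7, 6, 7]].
The invariant factors of A (the non-unit diagonal entries of the Smith normal form of xI - A over ℚ[x]) are (x - 3)(x + 1)^2(x^2 - 4x - 1), each dividing the next. The characteristic polynomial is their product, (x - 3)(x + 1)^2(x^2 - 4x - 1).

The rational canonical form is the block-diagonal matrix of companion matrices C(f_i):
R = [[0, 0, 0, 0, -3], [1, 0, 0, 0, -17], [0, 1, 0, 0, -18], [0, 0, 1, 0, 2], [0, 0, 0, 1, 5]].

Note the characteristic polynomial does not split into linear factors over ℚ, so A has no Jordan form over ℚ; the rational canonical form exists over any field.

R = [[0, 0, 0, 0, -3], [1, 0, 0, 0, -17], [0, 1, 0, 0, -18], [0, 0, 1, 0, 2], [0, 0, 0, 1, 5]]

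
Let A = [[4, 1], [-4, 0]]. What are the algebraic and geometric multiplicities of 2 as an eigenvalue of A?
The characteristic polynomial is (x - 2)^2, so the factor x - 2 appears with exponent 2: the algebraic multiplicity is 2.

rank(A - 2I) = 1, so the eigenspace has dimension 2 - 1 = 1: the geometric multiplicity is 1.

Since 1 < 2, A is not diagonalizable.

algebraic multiplicity 2, geometric multiplicity 1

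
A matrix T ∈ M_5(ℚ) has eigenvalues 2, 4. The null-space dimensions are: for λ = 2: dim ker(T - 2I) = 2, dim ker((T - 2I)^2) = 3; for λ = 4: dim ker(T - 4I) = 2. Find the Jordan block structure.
λ = 2: successive nullity increments [2, 1] count blocks of size ≥ k; block sizes are [2, 1].
λ = 4: successive nullity increments [2] count blocks of size ≥ k; block sizes are [1, 1].

Jordan blocks: (2, 2), (2, 1), (4, 1), (4, 1)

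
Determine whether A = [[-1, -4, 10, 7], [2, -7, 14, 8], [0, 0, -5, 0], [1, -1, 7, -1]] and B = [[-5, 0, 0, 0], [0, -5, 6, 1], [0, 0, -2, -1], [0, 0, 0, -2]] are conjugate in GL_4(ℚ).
Two matrices over a field are similar if and only if they have the same invariant factors.

Both A and B have characteristic polynomial (x + 2)^2(x + 5)^2 and minimal polynomial (x + 2)^2(x + 5). Computing further, both have invariant factors x + 5, (x + 2)^2(x + 5). Hence A and B are similar.

Yes.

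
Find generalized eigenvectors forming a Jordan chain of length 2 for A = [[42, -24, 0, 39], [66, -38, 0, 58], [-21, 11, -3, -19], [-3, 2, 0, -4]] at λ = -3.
v_1 = [[-4, -6, 2, 1]]^T, v_2 = [[3, 4, -1, -1]]^T

We seek v_1 ∈ ker((A + 3I)^2) \ ker(A + 3I), then set v_{i+1} = (A + 3I) v_i.

One such chain is v_1 = [[-4, -6, 2, 1]]^T, v_2 = [[3, 4, -1, -1]]^T. Check: (A + 3I) v_2 = [[0, 0, 0, 0]]^T = 0.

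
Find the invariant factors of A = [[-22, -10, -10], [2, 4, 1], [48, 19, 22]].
(x - 3)^2(x + 2)

The Jordan structure of A has elementary divisors (x + 2), (x - 3)^2. Arranging the block sizes at each eigenvalue in decreasing order and taking row products gives the invariant factors.

Invariant factors (smallest first, each dividing the next): (x - 3)^2(x + 2).

Check: the last factor (x - 3)^2(x + 2) is the minimal polynomial, and the product (x - 3)^2(x + 2) is the characteristic polynomial.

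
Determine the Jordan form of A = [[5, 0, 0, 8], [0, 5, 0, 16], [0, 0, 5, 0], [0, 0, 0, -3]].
The characteristic polynomial is det(xI - A) = (x - 5)^3(x + 3), so the eigenvalues are -3 (algebraic multiplicity 1), 5 (algebraic multiplicity 3).

For λ = -3: algebraic multiplicity 1 gives one 1×1 block.

For λ = 5: rank(A - 5I) = 1. The eigenspace has dimension 4 - 1 = 3, so there are 3 Jordan blocks; the rank sequence gives block sizes [1, 1, 1].

Assembling the blocks gives the Jordan form J above.

J = [[-3, 0, 0, 0], [0, 5, 0, 0], [0, 0, 5, 0], [0, 0, 0, 5]]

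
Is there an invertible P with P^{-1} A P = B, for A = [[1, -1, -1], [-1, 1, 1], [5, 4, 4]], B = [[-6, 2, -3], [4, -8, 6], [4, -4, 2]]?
No.

trace(A) = 6 but trace(B) = -12. The trace is a similarity invariant, so A and B are not similar.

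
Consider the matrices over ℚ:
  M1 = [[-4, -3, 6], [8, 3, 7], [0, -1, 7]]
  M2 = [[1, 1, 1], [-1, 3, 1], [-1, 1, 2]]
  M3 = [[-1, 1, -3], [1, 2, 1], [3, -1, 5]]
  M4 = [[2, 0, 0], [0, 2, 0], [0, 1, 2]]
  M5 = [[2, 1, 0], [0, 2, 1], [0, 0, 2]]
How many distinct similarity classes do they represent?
2 classes: {M1, M2, M3, M5}, {M4}

Characteristic polynomials: χ_{M1} = (x - 2)^3, χ_{M2} = (x - 2)^3, χ_{M3} = (x - 2)^3, χ_{M4} = (x - 2)^3, χ_{M5} = (x - 2)^3.

{M1, M2, M3, M5}: invariant factors (x - 2)^3.

{M4}: invariant factors x - 2, (x - 2)^2.

Matrices are similar if and only if their invariant-factor lists agree; the partition into similarity classes is {M1, M2, M3, M5}, {M4}.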